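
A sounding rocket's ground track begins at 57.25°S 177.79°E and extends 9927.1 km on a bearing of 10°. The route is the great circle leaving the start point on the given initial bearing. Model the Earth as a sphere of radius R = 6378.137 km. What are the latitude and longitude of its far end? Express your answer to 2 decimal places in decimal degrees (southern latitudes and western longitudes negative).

The arc subtends δ = 9927.1/6378.137 = 1.556426 rad at the centre.
Converting: φ₁ = -0.999201 rad, θ = 0.174533 rad.
Applying the spherical law of cosines for sides, sin φ₂ = sin φ₁ cos δ + cos φ₁ sin δ cos θ = 0.520615, so φ₂ = 31.37°.
For the longitude increment, Δλ = atan2( sin θ sin δ cos φ₁, cos δ − sin φ₁ sin φ₂ ) = atan2(0.093930, 0.452227) = 11.73°.
λ₂ = 177.79° + 11.73° = 189.52°, normalized to (−180°, 180°] → -170.48°.

latitude 31.37°, longitude -170.48°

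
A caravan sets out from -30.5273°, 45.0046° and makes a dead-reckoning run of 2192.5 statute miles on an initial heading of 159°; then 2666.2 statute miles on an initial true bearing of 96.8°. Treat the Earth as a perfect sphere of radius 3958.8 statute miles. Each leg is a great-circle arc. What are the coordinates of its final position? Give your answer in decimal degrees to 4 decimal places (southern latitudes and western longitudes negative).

Apply the spherical direct solution leg by leg, carrying full precision between legs.
Leg 1: from (-30.5273°, 45.0046°), δ = 2192.5/3958.8 = 0.553829 rad, θ = 159° → φ = -58.7567°, λ = 66.3134°.
Leg 2: from (-58.7567°, 66.3134°), δ = 2666.2/3958.8 = 0.673487 rad, θ = 96.8° → φ = -44.9586°, λ = 127.3855°.

latitude -44.9586°, longitude 127.3855°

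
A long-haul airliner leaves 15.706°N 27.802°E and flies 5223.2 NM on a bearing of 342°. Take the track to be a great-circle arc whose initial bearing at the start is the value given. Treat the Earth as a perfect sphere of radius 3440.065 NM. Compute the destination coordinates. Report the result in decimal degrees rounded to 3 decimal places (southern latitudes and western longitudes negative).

latitude 68.199°, longitude -96.003°

Angular distance δ = d/R = 5223.2 / 3440.065 = 1.518343 rad.
With φ₁ = 15.706° = 0.274121 rad and θ = 342° = 5.969026 rad:
Applying the spherical law of cosines for sides, sin φ₂ = sin φ₁ cos δ + cos φ₁ sin δ cos θ = 0.928481, so φ₂ = 68.199°.
Δλ = atan2( sin θ sin δ cos φ₁ , cos δ − sin φ₁ sin φ₂ ) = atan2(-0.297070, -0.198912) = -2.160813 rad = -123.805°.
Hence λ₂ = 27.802° + -123.805° = -96.003°.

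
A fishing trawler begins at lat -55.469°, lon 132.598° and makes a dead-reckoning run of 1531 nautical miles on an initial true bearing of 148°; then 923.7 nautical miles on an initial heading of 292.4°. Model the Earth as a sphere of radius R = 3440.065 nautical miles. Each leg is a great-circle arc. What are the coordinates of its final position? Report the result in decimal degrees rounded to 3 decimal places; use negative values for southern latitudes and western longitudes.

Apply the spherical direct solution leg by leg, carrying full precision between legs.
Leg 1: from (-55.469°, 132.598°), δ = 1531/3440.065 = 0.445050 rad, θ = 148° → φ = -71.901°, λ = 179.850°.
Leg 2: from (-71.901°, 179.850°), δ = 923.7/3440.065 = 0.268512 rad, θ = 292.4° → φ = -62.258°, λ = 148.052°.

latitude -62.258°, longitude 148.052°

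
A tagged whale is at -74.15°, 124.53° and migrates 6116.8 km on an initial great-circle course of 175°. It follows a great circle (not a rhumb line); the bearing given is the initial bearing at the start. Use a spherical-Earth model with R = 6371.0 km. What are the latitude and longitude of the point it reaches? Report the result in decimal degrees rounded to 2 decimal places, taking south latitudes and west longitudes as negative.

latitude -50.76°, longitude -61.95°

δ = 6116.8/6371 = 0.960100 rad (55.0097°).
Start latitude φ₁ = -1.294162 rad; initial bearing θ = 3.054326 rad.
Destination latitude: φ₂ = arcsin( sin φ₁ cos δ + cos φ₁ sin δ cos θ ) = arcsin(-0.774537) = -50.76°.
Then Δλ = atan2(0.019501, -0.171652) = 3.028468 rad, from sin θ sin δ cos φ₁ over cos δ − sin φ₁ sin φ₂.
λ₂ = 124.53° + 173.52° = 298.05°, normalized to (−180°, 180°] → -61.95°.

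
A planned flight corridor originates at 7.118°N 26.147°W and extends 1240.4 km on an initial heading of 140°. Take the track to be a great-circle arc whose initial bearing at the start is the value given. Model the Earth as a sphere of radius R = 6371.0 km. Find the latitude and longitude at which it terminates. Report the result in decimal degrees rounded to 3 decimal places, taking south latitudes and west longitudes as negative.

latitude -1.461°, longitude -19.001°

The arc subtends δ = 1240.4/6371 = 0.194695 rad at the centre.
Converting: φ₁ = 0.124233 rad, θ = 2.443461 rad.
Applying the spherical law of cosines for sides, sin φ₂ = sin φ₁ cos δ + cos φ₁ sin δ cos θ = -0.025490, so φ₂ = -1.461°.
Δλ = atan2( sin θ sin δ cos φ₁ , cos δ − sin φ₁ sin φ₂ ) = atan2(0.123400, 0.984265) = 0.124722 rad = 7.146°.
λ₂ = -26.147° + 7.146° = -19.001°.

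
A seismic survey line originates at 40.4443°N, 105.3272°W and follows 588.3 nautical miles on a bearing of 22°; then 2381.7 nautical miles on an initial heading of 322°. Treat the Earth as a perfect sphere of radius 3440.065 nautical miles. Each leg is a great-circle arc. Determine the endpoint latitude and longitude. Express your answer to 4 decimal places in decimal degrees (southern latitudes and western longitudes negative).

Apply the spherical direct solution leg by leg, carrying full precision between legs.
Leg 1: from (40.4443°, -105.3272°), δ = 588.3/3440.065 = 0.171014 rad, θ = 22° → φ = 49.4051°, λ = -99.7048°.
Leg 2: from (49.4051°, -99.7048°), δ = 2381.7/3440.065 = 0.692342 rad, θ = 322° → φ = 65.7573°, λ = -172.8685°.

latitude 65.7573°, longitude -172.8685°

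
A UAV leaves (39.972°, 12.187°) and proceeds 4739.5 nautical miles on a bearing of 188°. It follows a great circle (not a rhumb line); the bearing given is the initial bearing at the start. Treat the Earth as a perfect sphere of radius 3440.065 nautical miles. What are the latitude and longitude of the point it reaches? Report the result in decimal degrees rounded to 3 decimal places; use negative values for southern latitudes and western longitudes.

latitude -38.429°, longitude 2.146°

Angular distance δ = d/R = 4739.5 / 3440.065 = 1.377736 rad.
With φ₁ = 39.972° = 0.697643 rad and θ = 188° = 3.281219 rad:
Destination latitude: φ₂ = arcsin( sin φ₁ cos δ + cos φ₁ sin δ cos θ ) = arcsin(-0.621545) = -38.429°.
Then Δλ = atan2(-0.104675, 0.591153) = -0.175253 rad, from sin θ sin δ cos φ₁ over cos δ − sin φ₁ sin φ₂.
λ₂ = λ₁ + Δλ = 2.146°.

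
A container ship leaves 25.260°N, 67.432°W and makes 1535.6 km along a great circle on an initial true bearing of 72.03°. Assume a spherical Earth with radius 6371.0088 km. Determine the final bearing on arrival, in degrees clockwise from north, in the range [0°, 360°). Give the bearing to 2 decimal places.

δ = 1535.6/6371.0088 = 0.241029 rad (13.8100°).
Start latitude φ₁ = 0.440870 rad; initial bearing θ = 1.257161 rad.
Applying the spherical law of cosines for sides, sin φ₂ = sin φ₁ cos δ + cos φ₁ sin δ cos θ = 0.480994, so φ₂ = 28.750°.
For the longitude increment, Δλ = atan2( sin θ sin δ cos φ₁, cos δ − sin φ₁ sin φ₂ ) = atan2(0.205347, 0.765840) = 15.010°.
λ₂ = λ₁ + Δλ = -52.422°.
The forward bearing on arrival equals the back-azimuth from the destination plus 180°.
Back-azimuth from P₂ (28.75°, -52.42°) to P₁ (25.26°, -67.43°), with Δλ' = λ₁ − λ₂ = -15.01°: atan2( sin Δλ' cos φ₁ , cos φ₂ sin φ₁ − sin φ₂ cos φ₁ cos Δλ' ) = 258.88°.
Final bearing = (258.88° + 180°) mod 360° = 78.88°.

final bearing 78.88°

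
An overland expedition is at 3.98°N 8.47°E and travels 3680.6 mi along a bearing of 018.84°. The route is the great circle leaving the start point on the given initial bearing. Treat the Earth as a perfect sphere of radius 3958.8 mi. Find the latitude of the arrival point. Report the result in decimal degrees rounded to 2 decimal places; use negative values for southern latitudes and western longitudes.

The arc subtends δ = 3680.6/3958.8 = 0.929726 rad at the centre.
Converting: φ₁ = 0.069464 rad, θ = 0.328820 rad.
Applying the spherical law of cosines for sides, sin φ₂ = sin φ₁ cos δ + cos φ₁ sin δ cos θ = 0.798198, so φ₂ = 52.96°.
For the longitude increment, Δλ = atan2( sin θ sin δ cos φ₁, cos δ − sin φ₁ sin φ₂ ) = atan2(0.258187, 0.542652) = 25.44°.
λ₂ = 8.47° + 25.44° = 33.91°.

latitude 52.96°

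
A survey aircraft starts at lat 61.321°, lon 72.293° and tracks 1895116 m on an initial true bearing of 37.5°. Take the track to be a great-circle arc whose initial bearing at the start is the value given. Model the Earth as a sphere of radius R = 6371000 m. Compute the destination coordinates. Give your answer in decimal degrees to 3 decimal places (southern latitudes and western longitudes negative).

latitude 71.876°, longitude 107.292°

Angular distance δ = d/R = 1895116 / 6371000 = 0.297460 rad.
Converting: φ₁ = 1.070253 rad, θ = 0.654498 rad.
Applying the spherical law of cosines for sides, sin φ₂ = sin φ₁ cos δ + cos φ₁ sin δ cos θ = 0.950383, so φ₂ = 71.876°.
Then Δλ = atan2(0.085626, 0.122292) = 0.610844 rad, from sin θ sin δ cos φ₁ over cos δ − sin φ₁ sin φ₂.
λ₂ = λ₁ + Δλ = 107.292°.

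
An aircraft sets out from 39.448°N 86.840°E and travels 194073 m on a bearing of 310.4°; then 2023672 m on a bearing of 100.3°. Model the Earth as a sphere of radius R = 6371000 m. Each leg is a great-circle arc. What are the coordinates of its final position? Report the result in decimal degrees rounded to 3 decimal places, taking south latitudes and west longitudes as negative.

Apply the spherical direct solution leg by leg, carrying full precision between legs.
Leg 1: from (39.448°, 86.840°), δ = 194073/6371000 = 0.030462 rad, θ = 310.4° → φ = 40.566°, λ = 85.090°.
Leg 2: from (40.566°, 85.090°), δ = 2023672/6371000 = 0.317638 rad, θ = 100.3° → φ = 35.126°, λ = 107.159°.

latitude 35.126°, longitude 107.159°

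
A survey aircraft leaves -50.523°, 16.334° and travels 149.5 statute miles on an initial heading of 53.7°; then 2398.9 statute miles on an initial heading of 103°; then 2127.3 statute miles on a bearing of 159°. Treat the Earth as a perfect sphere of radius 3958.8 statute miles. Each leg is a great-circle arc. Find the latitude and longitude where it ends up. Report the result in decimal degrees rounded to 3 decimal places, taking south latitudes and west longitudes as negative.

latitude -70.898°, longitude 104.691°

Apply the spherical direct solution leg by leg, carrying full precision between legs.
Leg 1: from (-50.523°, 16.334°), δ = 149.5/3958.8 = 0.037764 rad, θ = 53.7° → φ = -49.211°, λ = 19.004°.
Leg 2: from (-49.211°, 19.004°), δ = 2398.9/3958.8 = 0.605966 rad, θ = 103° → φ = -44.912°, λ = 70.597°.
Leg 3: from (-44.912°, 70.597°), δ = 2127.3/3958.8 = 0.537360 rad, θ = 159° → φ = -70.898°, λ = 104.691°.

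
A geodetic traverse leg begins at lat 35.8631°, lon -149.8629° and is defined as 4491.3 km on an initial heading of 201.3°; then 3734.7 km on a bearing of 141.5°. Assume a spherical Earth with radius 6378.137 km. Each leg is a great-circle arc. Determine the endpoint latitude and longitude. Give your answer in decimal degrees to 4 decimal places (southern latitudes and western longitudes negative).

Apply the spherical direct solution leg by leg, carrying full precision between legs.
Leg 1: from (35.8631°, -149.8629°), δ = 4491.3/6378.137 = 0.704171 rad, θ = 201.3° → φ = -2.4256°, λ = -163.4770°.
Leg 2: from (-2.4256°, -163.4770°), δ = 3734.7/6378.137 = 0.585547 rad, θ = 141.5° → φ = -27.8655°, λ = -140.5747°.

latitude -27.8655°, longitude -140.5747°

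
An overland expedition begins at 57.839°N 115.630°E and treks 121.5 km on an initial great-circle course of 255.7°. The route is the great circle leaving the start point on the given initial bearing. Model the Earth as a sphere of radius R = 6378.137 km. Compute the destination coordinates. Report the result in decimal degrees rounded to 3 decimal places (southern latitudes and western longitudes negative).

latitude 57.554°, longitude 113.658°

Central angle δ = d/R = 0.019049 rad.
Start latitude φ₁ = 1.009481 rad; initial bearing θ = 4.462807 rad.
Applying the spherical law of cosines for sides, sin φ₂ = sin φ₁ cos δ + cos φ₁ sin δ cos θ = 0.843898, so φ₂ = 57.554°.
Then Δλ = atan2(-0.009825, 0.285412) = -0.034411 rad, from sin θ sin δ cos φ₁ over cos δ − sin φ₁ sin φ₂.
λ₂ = λ₁ + Δλ = 113.658°.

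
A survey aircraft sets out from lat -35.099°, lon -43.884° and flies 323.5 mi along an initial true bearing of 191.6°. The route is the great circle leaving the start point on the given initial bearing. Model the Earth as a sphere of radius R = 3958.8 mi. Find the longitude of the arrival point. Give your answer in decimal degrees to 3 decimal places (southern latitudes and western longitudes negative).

longitude -45.106°

The arc subtends δ = 323.5/3958.8 = 0.081717 rad at the centre.
Converting: φ₁ = -0.612593 rad, θ = 3.344051 rad.
Applying the spherical law of cosines for sides, sin φ₂ = sin φ₁ cos δ + cos φ₁ sin δ cos θ = -0.638491, so φ₂ = -39.679°.
For the longitude increment, Δλ = atan2( sin θ sin δ cos φ₁, cos δ − sin φ₁ sin φ₂ ) = atan2(-0.013429, 0.629536) = -1.222°.
λ₂ = -43.884° + -1.222° = -45.106°.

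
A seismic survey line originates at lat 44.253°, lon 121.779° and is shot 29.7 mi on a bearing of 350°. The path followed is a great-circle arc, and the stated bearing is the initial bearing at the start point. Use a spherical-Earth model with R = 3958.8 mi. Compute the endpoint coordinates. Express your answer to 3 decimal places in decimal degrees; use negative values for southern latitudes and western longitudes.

δ = 29.7/3958.8 = 0.007502 rad (0.4298°).
With φ₁ = 44.253° = 0.772361 rad and θ = 350° = 6.108652 rad:
Destination latitude: φ₂ = arcsin( sin φ₁ cos δ + cos φ₁ sin δ cos θ ) = arcsin(0.703100) = 44.676°.
Then Δλ = atan2(-0.000933, 0.509329) = -0.001832 rad, from sin θ sin δ cos φ₁ over cos δ − sin φ₁ sin φ₂.
λ₂ = 121.779° + -0.105° = 121.674°.

latitude 44.676°, longitude 121.674°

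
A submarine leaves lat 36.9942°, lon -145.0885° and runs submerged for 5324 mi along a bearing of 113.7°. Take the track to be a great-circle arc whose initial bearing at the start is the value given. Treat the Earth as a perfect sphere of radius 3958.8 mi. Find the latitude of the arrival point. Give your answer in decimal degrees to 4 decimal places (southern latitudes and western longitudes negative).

latitude -10.2574°

Central angle δ = d/R = 1.344852 rad.
Converting: φ₁ = 0.645671 rad, θ = 1.984439 rad.
Destination latitude: φ₂ = arcsin( sin φ₁ cos δ + cos φ₁ sin δ cos θ ) = arcsin(-0.178070) = -10.2574°.
For the longitude increment, Δλ = atan2( sin θ sin δ cos φ₁, cos δ − sin φ₁ sin φ₂ ) = atan2(0.712748, 0.331178) = 65.0781°.
λ₂ = -145.0885° + 65.0781° = -80.0104°.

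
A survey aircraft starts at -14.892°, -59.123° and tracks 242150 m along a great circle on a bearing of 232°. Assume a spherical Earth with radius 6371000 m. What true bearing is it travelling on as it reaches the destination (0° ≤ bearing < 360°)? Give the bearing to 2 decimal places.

final bearing 232.48°

Angular distance δ = d/R = 242150 / 6371000 = 0.038008 rad.
Converting: φ₁ = -0.259914 rad, θ = 4.049164 rad.
Applying the spherical law of cosines for sides, sin φ₂ = sin φ₁ cos δ + cos φ₁ sin δ cos θ = -0.279421, so φ₂ = -16.226°.
For the longitude increment, Δλ = atan2( sin θ sin δ cos φ₁, cos δ − sin φ₁ sin φ₂ ) = atan2(-0.028938, 0.927467) = -1.787°.
λ₂ = λ₁ + Δλ = -60.910°.
The forward bearing on arrival equals the back-azimuth from the destination plus 180°.
Back-azimuth from P₂ (-16.23°, -60.91°) to P₁ (-14.89°, -59.12°), with Δλ' = λ₁ − λ₂ = 1.79°: atan2( sin Δλ' cos φ₁ , cos φ₂ sin φ₁ − sin φ₂ cos φ₁ cos Δλ' ) = 52.48°.
Final bearing = (52.48° + 180°) mod 360° = 232.48°.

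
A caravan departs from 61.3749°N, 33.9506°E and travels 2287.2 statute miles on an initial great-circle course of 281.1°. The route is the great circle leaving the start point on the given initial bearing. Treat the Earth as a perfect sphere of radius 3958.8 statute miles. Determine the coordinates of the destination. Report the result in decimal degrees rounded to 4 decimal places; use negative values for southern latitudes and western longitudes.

Angular distance δ = d/R = 2287.2 / 3958.8 = 0.577751 rad.
Start latitude φ₁ = 1.071194 rad; initial bearing θ = 4.906121 rad.
Applying the spherical law of cosines for sides, sin φ₂ = sin φ₁ cos δ + cos φ₁ sin δ cos θ = 0.785677, so φ₂ = 51.7833°.
For the longitude increment, Δλ = atan2( sin θ sin δ cos φ₁, cos δ − sin φ₁ sin φ₂ ) = atan2(-0.256749, 0.148047) = -60.0313°.
λ₂ = 33.9506° + -60.0313° = -26.0807°.

latitude 51.7833°, longitude -26.0807°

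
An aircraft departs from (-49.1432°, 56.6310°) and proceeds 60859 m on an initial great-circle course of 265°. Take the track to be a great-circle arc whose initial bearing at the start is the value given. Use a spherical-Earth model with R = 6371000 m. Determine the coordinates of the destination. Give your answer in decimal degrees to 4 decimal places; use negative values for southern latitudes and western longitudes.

Central angle δ = d/R = 0.009553 rad.
Start latitude φ₁ = -0.857711 rad; initial bearing θ = 4.625123 rad.
sin φ₂ = sin φ₁ cos δ + cos φ₁ sin δ cos θ = (-0.756347)(0.999954) + (0.654171)(0.009552)(-0.087156) = -0.756857
φ₂ = asin(-0.756857) = -0.858491 rad = -49.1879°.
For the longitude increment, Δλ = atan2( sin θ sin δ cos φ₁, cos δ − sin φ₁ sin φ₂ ) = atan2(-0.006225, 0.427508) = -0.8342°.
λ₂ = 56.6310° + -0.8342° = 55.7968°.

latitude -49.1879°, longitude 55.7968°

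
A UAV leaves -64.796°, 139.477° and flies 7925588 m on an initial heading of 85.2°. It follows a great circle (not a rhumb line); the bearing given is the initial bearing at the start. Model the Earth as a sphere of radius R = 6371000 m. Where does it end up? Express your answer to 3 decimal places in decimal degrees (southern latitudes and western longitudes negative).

latitude -14.874°, longitude -142.975°

δ = 7925588/6371000 = 1.244010 rad (71.2765°).
Start latitude φ₁ = -1.130904 rad; initial bearing θ = 1.487021 rad.
Applying the spherical law of cosines for sides, sin φ₂ = sin φ₁ cos δ + cos φ₁ sin δ cos θ = -0.256693, so φ₂ = -14.874°.
Then Δλ = atan2(0.401892, 0.088746) = 1.353464 rad, from sin θ sin δ cos φ₁ over cos δ − sin φ₁ sin φ₂.
λ₂ = 139.477° + 77.548° = 217.025°, normalized to (−180°, 180°] → -142.975°.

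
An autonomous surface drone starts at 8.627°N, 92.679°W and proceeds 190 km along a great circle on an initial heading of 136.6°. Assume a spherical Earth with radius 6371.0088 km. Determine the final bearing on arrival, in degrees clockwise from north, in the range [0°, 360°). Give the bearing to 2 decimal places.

Angular distance δ = d/R = 190 / 6371.0088 = 0.029823 rad.
With φ₁ = 8.627° = 0.150570 rad and θ = 136.6° = 2.384120 rad:
Applying the spherical law of cosines for sides, sin φ₂ = sin φ₁ cos δ + cos φ₁ sin δ cos θ = 0.128515, so φ₂ = 7.384°.
Then Δλ = atan2(0.020256, 0.980278) = 0.020660 rad, from sin θ sin δ cos φ₁ over cos δ − sin φ₁ sin φ₂.
Hence λ₂ = -92.679° + 1.184° = -91.495°.
The forward bearing on arrival equals the back-azimuth from the destination plus 180°.
Back-azimuth from P₂ (7.38°, -91.50°) to P₁ (8.63°, -92.68°), with Δλ' = λ₁ − λ₂ = -1.18°: atan2( sin Δλ' cos φ₁ , cos φ₂ sin φ₁ − sin φ₂ cos φ₁ cos Δλ' ) = 316.76°.
Final bearing = (316.76° + 180°) mod 360° = 136.76°.

final bearing 136.76°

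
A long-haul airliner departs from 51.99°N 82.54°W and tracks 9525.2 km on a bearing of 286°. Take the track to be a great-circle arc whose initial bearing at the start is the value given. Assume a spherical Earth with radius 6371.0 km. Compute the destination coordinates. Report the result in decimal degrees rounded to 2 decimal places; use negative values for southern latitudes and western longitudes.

latitude 13.23°, longitude 177.40°

The arc subtends δ = 9525.2/6371 = 1.495087 rad at the centre.
With φ₁ = 51.99° = 0.907397 rad and θ = 286° = 4.991642 rad:
sin φ₂ = sin φ₁ cos δ + cos φ₁ sin δ cos θ = (0.787903)(0.075637) + (0.615799)(0.997135)(0.275637) = 0.228846
φ₂ = asin(0.228846) = 0.230892 rad = 13.23°.
For the longitude increment, Δλ = atan2( sin θ sin δ cos φ₁, cos δ − sin φ₁ sin φ₂ ) = atan2(-0.590248, -0.104671) = -100.06°.
λ₂ = -82.54° + -100.06° = -182.60°, normalized to (−180°, 180°] → 177.40°.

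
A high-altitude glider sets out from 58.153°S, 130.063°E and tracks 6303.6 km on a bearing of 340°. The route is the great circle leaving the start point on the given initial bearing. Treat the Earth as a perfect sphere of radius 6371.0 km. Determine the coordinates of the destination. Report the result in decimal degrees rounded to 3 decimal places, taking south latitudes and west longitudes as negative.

latitude -2.988°, longitude 113.431°

δ = 6303.6/6371 = 0.989421 rad (56.6896°).
With φ₁ = -58.153° = -1.014961 rad and θ = 340° = 5.934119 rad:
Applying the spherical law of cosines for sides, sin φ₂ = sin φ₁ cos δ + cos φ₁ sin δ cos θ = -0.052131, so φ₂ = -2.988°.
Then Δλ = atan2(-0.150818, 0.504891) = -0.290278 rad, from sin θ sin δ cos φ₁ over cos δ − sin φ₁ sin φ₂.
λ₂ = 130.063° + -16.632° = 113.431°.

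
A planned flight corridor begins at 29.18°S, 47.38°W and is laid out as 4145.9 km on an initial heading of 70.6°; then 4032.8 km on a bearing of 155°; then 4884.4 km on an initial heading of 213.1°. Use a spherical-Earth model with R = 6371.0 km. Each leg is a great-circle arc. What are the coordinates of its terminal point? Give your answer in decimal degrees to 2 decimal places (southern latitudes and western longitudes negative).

latitude -66.70°, longitude -64.52°

Apply the spherical direct solution leg by leg, carrying full precision between legs.
Leg 1: from (-29.18°, -47.38°), δ = 4145.9/6371 = 0.650746 rad, θ = 70.6° → φ = -12.25°, λ = -11.60°.
Leg 2: from (-12.25°, -11.60°), δ = 4032.8/6371 = 0.632993 rad, θ = 155° → φ = -44.03°, λ = 8.75°.
Leg 3: from (-44.03°, 8.75°), δ = 4884.4/6371 = 0.766661 rad, θ = 213.1° → φ = -66.70°, λ = -64.52°.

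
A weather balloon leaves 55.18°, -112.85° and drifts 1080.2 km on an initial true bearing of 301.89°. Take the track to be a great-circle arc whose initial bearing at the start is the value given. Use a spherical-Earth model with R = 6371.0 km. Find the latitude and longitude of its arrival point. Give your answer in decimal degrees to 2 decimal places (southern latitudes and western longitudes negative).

δ = 1080.2/6371 = 0.169550 rad (9.7145°).
Converting: φ₁ = 0.963073 rad, θ = 5.268974 rad.
Applying the spherical law of cosines for sides, sin φ₂ = sin φ₁ cos δ + cos φ₁ sin δ cos θ = 0.860079, so φ₂ = 59.33°.
Then Δλ = atan2(-0.081807, 0.279579) = -0.284661 rad, from sin θ sin δ cos φ₁ over cos δ − sin φ₁ sin φ₂.
Hence λ₂ = -112.85° + -16.31° = -129.16°.

latitude 59.33°, longitude -129.16°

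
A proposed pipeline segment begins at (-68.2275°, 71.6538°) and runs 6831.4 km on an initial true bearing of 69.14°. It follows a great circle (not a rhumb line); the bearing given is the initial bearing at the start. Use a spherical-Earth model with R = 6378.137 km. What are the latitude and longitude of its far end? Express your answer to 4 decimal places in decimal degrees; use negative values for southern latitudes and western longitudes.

latitude -19.2128°, longitude 131.9451°

The arc subtends δ = 6831.4/6378.137 = 1.071065 rad at the centre.
Converting: φ₁ = -1.190795 rad, θ = 1.206721 rad.
sin φ₂ = sin φ₁ cos δ + cos φ₁ sin δ cos θ = (-0.928664)(0.479190) + (0.370922)(0.877711)(0.356086) = -0.329078
φ₂ = asin(-0.329078) = -0.335327 rad = -19.2128°.
For the longitude increment, Δλ = atan2( sin θ sin δ cos φ₁, cos δ − sin φ₁ sin φ₂ ) = atan2(0.304223, 0.173587) = 60.2913°.
λ₂ = 71.6538° + 60.2913° = 131.9451°.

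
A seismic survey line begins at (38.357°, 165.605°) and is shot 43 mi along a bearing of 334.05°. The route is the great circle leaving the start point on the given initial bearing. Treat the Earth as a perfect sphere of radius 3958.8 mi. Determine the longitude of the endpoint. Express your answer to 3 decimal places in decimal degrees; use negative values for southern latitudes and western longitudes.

Central angle δ = d/R = 0.010862 rad.
Start latitude φ₁ = 0.669456 rad; initial bearing θ = 5.830272 rad.
sin φ₂ = sin φ₁ cos δ + cos φ₁ sin δ cos θ = (0.620559)(0.999941) + (0.784159)(0.010862)(0.899176) = 0.628181
φ₂ = asin(0.628181) = 0.679214 rad = 38.916°.
Δλ = atan2( sin θ sin δ cos φ₁ , cos δ − sin φ₁ sin φ₂ ) = atan2(-0.003727, 0.610117) = -0.006109 rad = -0.350°.
Hence λ₂ = 165.605° + -0.350° = 165.255°.

longitude 165.255°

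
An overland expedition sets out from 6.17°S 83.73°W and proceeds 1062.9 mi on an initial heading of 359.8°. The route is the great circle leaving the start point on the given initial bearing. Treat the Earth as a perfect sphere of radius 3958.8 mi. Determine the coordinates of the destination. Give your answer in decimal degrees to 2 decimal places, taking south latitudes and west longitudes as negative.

The arc subtends δ = 1062.9/3958.8 = 0.268490 rad at the centre.
Converting: φ₁ = -0.107687 rad, θ = 6.279695 rad.
sin φ₂ = sin φ₁ cos δ + cos φ₁ sin δ cos θ = (-0.107479)(0.964172) + (0.994207)(0.265276)(0.999994) = 0.160110
φ₂ = asin(0.160110) = 0.160802 rad = 9.21°.
For the longitude increment, Δλ = atan2( sin θ sin δ cos φ₁, cos δ − sin φ₁ sin φ₂ ) = atan2(-0.000921, 0.981381) = -0.05°.
λ₂ = -83.73° + -0.05° = -83.78°.

latitude 9.21°, longitude -83.78°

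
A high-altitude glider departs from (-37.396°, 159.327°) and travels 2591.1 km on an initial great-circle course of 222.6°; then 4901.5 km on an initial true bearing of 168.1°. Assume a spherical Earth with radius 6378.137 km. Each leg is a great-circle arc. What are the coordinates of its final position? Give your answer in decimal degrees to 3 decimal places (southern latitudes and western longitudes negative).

Apply the spherical direct solution leg by leg, carrying full precision between legs.
Leg 1: from (-37.396°, 159.327°), δ = 2591.1/6378.137 = 0.406247 rad, θ = 222.6° → φ = -52.090°, λ = 133.520°.
Leg 2: from (-52.090°, 133.520°), δ = 4901.5/6378.137 = 0.768485 rad, θ = 168.1° → φ = -80.104°, λ = -102.983°.

latitude -80.104°, longitude -102.983°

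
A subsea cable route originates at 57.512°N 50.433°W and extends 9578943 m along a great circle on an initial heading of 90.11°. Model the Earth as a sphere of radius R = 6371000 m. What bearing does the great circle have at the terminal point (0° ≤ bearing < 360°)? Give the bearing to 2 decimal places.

final bearing 147.46°

Central angle δ = d/R = 1.503523 rad.
With φ₁ = 57.512° = 1.003774 rad and θ = 90.11° = 1.572716 rad:
Applying the spherical law of cosines for sides, sin φ₂ = sin φ₁ cos δ + cos φ₁ sin δ cos θ = 0.055674, so φ₂ = 3.192°.
Then Δλ = atan2(0.535907, 0.020262) = 1.533006 rad, from sin θ sin δ cos φ₁ over cos δ − sin φ₁ sin φ₂.
Hence λ₂ = -50.433° + 87.835° = 37.402°.
The forward bearing on arrival equals the back-azimuth from the destination plus 180°.
Back-azimuth from P₂ (3.19°, 37.40°) to P₁ (57.51°, -50.43°), with Δλ' = λ₁ − λ₂ = -87.83°: atan2( sin Δλ' cos φ₁ , cos φ₂ sin φ₁ − sin φ₂ cos φ₁ cos Δλ' ) = 327.46°.
Final bearing = (327.46° + 180°) mod 360° = 147.46°.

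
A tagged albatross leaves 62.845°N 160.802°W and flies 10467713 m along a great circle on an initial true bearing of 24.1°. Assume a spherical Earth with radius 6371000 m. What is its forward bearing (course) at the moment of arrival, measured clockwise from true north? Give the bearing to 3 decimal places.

final bearing 168.519°

δ = 10467713/6371000 = 1.643025 rad (94.1384°).
Start latitude φ₁ = 1.096852 rad; initial bearing θ = 0.420624 rad.
Applying the spherical law of cosines for sides, sin φ₂ = sin φ₁ cos δ + cos φ₁ sin δ cos θ = 0.351319, so φ₂ = 20.568°.
Δλ = atan2( sin θ sin δ cos φ₁ , cos δ − sin φ₁ sin φ₂ ) = atan2(0.185876, -0.384761) = 2.691561 rad = 154.215°.
λ₂ = -160.802° + 154.215° = -6.587°.
The forward bearing on arrival equals the back-azimuth from the destination plus 180°.
Back-azimuth from P₂ (20.568°, -6.587°) to P₁ (62.845°, -160.802°), with Δλ' = λ₁ − λ₂ = -154.215°: atan2( sin Δλ' cos φ₁ , cos φ₂ sin φ₁ − sin φ₂ cos φ₁ cos Δλ' ) = 348.519°.
Final bearing = (348.519° + 180°) mod 360° = 168.519°.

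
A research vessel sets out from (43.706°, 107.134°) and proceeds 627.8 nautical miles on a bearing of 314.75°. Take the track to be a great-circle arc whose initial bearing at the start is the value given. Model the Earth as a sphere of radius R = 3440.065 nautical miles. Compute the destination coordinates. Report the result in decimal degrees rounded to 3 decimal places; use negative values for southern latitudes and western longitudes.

latitude 50.520°, longitude 95.438°

The arc subtends δ = 627.8/3440.065 = 0.182497 rad at the centre.
With φ₁ = 43.706° = 0.762814 rad and θ = 314.75° = 5.493424 rad:
Applying the spherical law of cosines for sides, sin φ₂ = sin φ₁ cos δ + cos φ₁ sin δ cos θ = 0.771847, so φ₂ = 50.520°.
Δλ = atan2( sin θ sin δ cos φ₁ , cos δ − sin φ₁ sin φ₂ ) = atan2(-0.093173, 0.450080) = -0.204130 rad = -11.696°.
λ₂ = 107.134° + -11.696° = 95.438°.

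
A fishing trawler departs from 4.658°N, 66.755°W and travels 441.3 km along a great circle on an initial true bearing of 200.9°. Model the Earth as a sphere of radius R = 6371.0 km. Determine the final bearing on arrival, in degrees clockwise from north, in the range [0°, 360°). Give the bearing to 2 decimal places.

final bearing 200.83°

The arc subtends δ = 441.3/6371 = 0.069267 rad at the centre.
Converting: φ₁ = 0.081297 rad, θ = 3.506366 rad.
sin φ₂ = sin φ₁ cos δ + cos φ₁ sin δ cos θ = (0.081208)(0.997602) + (0.996697)(0.069212)(-0.934204) = 0.016569
φ₂ = asin(0.016569) = 0.016570 rad = 0.949°.
For the longitude increment, Δλ = atan2( sin θ sin δ cos φ₁, cos δ − sin φ₁ sin φ₂ ) = atan2(-0.024609, 0.996256) = -1.415°.
Hence λ₂ = -66.755° + -1.415° = -68.170°.
The forward bearing on arrival equals the back-azimuth from the destination plus 180°.
Back-azimuth from P₂ (0.95°, -68.17°) to P₁ (4.66°, -66.75°), with Δλ' = λ₁ − λ₂ = 1.41°: atan2( sin Δλ' cos φ₁ , cos φ₂ sin φ₁ − sin φ₂ cos φ₁ cos Δλ' ) = 20.83°.
Final bearing = (20.83° + 180°) mod 360° = 200.83°.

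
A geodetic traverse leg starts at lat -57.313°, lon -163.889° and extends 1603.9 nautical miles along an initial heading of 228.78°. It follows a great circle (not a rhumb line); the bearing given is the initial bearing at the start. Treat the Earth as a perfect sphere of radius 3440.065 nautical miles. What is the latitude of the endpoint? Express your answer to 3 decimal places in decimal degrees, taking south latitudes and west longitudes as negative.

δ = 1603.9/3440.065 = 0.466241 rad (26.7137°).
Start latitude φ₁ = -1.000301 rad; initial bearing θ = 3.992964 rad.
Applying the spherical law of cosines for sides, sin φ₂ = sin φ₁ cos δ + cos φ₁ sin δ cos θ = -0.911774, so φ₂ = -65.752°.
For the longitude increment, Δλ = atan2( sin θ sin δ cos φ₁, cos δ − sin φ₁ sin φ₂ ) = atan2(-0.182607, 0.125885) = -55.419°.
λ₂ = -163.889° + -55.419° = -219.308°, normalized to (−180°, 180°] → 140.692°.

latitude -65.752°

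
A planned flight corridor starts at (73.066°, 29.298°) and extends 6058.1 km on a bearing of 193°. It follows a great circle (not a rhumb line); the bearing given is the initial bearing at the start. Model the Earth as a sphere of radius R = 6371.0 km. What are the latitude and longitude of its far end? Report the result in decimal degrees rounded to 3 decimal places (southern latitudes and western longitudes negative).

Central angle δ = d/R = 0.950887 rad.
Start latitude φ₁ = 1.275242 rad; initial bearing θ = 3.368485 rad.
Applying the spherical law of cosines for sides, sin φ₂ = sin φ₁ cos δ + cos φ₁ sin δ cos θ = 0.324774, so φ₂ = 18.952°.
For the longitude increment, Δλ = atan2( sin θ sin δ cos φ₁, cos δ − sin φ₁ sin φ₂ ) = atan2(-0.053330, 0.270269) = -11.162°.
λ₂ = λ₁ + Δλ = 18.136°.

latitude 18.952°, longitude 18.136°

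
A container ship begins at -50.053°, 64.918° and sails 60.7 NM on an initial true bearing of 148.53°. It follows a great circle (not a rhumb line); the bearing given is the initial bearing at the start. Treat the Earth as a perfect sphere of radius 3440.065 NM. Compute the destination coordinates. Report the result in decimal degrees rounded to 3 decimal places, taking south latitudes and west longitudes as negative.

latitude -50.912°, longitude 65.755°

Angular distance δ = d/R = 60.7 / 3440.065 = 0.017645 rad.
With φ₁ = -50.053° = -0.873590 rad and θ = 148.53° = 2.592338 rad:
Destination latitude: φ₂ = arcsin( sin φ₁ cos δ + cos φ₁ sin δ cos θ ) = arcsin(-0.776182) = -50.912°.
Then Δλ = atan2(0.005914, 0.404793) = 0.014610 rad, from sin θ sin δ cos φ₁ over cos δ − sin φ₁ sin φ₂.
Hence λ₂ = 64.918° + 0.837° = 65.755°.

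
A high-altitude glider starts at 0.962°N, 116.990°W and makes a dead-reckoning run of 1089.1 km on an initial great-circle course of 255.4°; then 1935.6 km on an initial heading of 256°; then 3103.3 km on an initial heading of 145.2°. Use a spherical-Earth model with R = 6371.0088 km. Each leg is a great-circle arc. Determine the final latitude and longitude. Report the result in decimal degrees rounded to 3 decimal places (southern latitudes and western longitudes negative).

latitude -27.947°, longitude -125.825°

Apply the spherical direct solution leg by leg, carrying full precision between legs.
Leg 1: from (0.962°, -116.990°), δ = 1089.1/6371.0088 = 0.170946 rad, θ = 255.4° → φ = -1.509°, λ = -126.469°.
Leg 2: from (-1.509°, -126.469°), δ = 1935.6/6371.0088 = 0.303814 rad, θ = 256° → φ = -5.594°, λ = -143.426°.
Leg 3: from (-5.594°, -143.426°), δ = 3103.3/6371.0088 = 0.487097 rad, θ = 145.2° → φ = -27.947°, λ = -125.825°.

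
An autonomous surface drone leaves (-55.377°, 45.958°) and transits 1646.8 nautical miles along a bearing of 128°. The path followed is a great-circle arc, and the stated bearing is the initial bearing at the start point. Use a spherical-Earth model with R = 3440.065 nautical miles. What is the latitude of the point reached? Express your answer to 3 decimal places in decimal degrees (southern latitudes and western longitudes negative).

latitude -63.067°

Central angle δ = d/R = 0.478712 rad.
Converting: φ₁ = -0.966511 rad, θ = 2.234021 rad.
Applying the spherical law of cosines for sides, sin φ₂ = sin φ₁ cos δ + cos φ₁ sin δ cos θ = -0.891536, so φ₂ = -63.067°.
For the longitude increment, Δλ = atan2( sin θ sin δ cos φ₁, cos δ − sin φ₁ sin φ₂ ) = atan2(0.206239, 0.153936) = 53.262°.
λ₂ = 45.958° + 53.262° = 99.220°.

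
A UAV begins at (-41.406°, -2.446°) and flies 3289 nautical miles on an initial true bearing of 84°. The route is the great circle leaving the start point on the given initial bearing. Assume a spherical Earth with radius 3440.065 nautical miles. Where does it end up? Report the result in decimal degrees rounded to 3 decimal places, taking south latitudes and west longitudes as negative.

latitude -18.505°, longitude 56.509°

Central angle δ = d/R = 0.956087 rad.
Start latitude φ₁ = -0.722671 rad; initial bearing θ = 1.466077 rad.
Applying the spherical law of cosines for sides, sin φ₂ = sin φ₁ cos δ + cos φ₁ sin δ cos θ = -0.317389, so φ₂ = -18.505°.
For the longitude increment, Δλ = atan2( sin θ sin δ cos φ₁, cos δ − sin φ₁ sin φ₂ ) = atan2(0.609383, 0.366803) = 58.955°.
λ₂ = -2.446° + 58.955° = 56.509°.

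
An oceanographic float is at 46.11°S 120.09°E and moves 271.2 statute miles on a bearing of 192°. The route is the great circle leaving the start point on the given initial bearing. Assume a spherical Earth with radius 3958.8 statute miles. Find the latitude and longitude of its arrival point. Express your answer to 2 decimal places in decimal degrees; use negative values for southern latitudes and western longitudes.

latitude -49.94°, longitude 118.82°

Central angle δ = d/R = 0.068506 rad.
Converting: φ₁ = -0.804771 rad, θ = 3.351032 rad.
sin φ₂ = sin φ₁ cos δ + cos φ₁ sin δ cos θ = (-0.720672)(0.997654) + (0.693276)(0.068452)(-0.978148) = -0.765401
φ₂ = asin(-0.765401) = -0.871664 rad = -49.94°.
For the longitude increment, Δλ = atan2( sin θ sin δ cos φ₁, cos δ − sin φ₁ sin φ₂ ) = atan2(-0.009867, 0.446051) = -1.27°.
Hence λ₂ = 120.09° + -1.27° = 118.82°.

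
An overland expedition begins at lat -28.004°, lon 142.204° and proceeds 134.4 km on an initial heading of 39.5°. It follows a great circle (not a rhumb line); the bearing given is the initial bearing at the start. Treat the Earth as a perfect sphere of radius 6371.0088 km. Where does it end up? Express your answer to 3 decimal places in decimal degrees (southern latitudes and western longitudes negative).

The arc subtends δ = 134.4/6371.0088 = 0.021096 rad at the centre.
Converting: φ₁ = -0.488762 rad, θ = 0.689405 rad.
Destination latitude: φ₂ = arcsin( sin φ₁ cos δ + cos φ₁ sin δ cos θ ) = arcsin(-0.455058) = -27.069°.
Δλ = atan2( sin θ sin δ cos φ₁ , cos δ − sin φ₁ sin φ₂ ) = atan2(0.011846, 0.786113) = 0.015069 rad = 0.863°.
λ₂ = λ₁ + Δλ = 143.067°.

latitude -27.069°, longitude 143.067°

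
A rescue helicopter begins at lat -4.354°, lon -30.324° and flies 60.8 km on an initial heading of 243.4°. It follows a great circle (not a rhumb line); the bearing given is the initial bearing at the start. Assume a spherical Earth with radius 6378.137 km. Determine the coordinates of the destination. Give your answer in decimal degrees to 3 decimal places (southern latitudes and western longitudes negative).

δ = 60.8/6378.137 = 0.009533 rad (0.5462°).
With φ₁ = -4.354° = -0.075992 rad and θ = 243.4° = 4.248131 rad:
Applying the spherical law of cosines for sides, sin φ₂ = sin φ₁ cos δ + cos φ₁ sin δ cos θ = -0.080171, so φ₂ = -4.598°.
Then Δλ = atan2(-0.008499, 0.993868) = -0.008551 rad, from sin θ sin δ cos φ₁ over cos δ − sin φ₁ sin φ₂.
λ₂ = λ₁ + Δλ = -30.814°.

latitude -4.598°, longitude -30.814°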